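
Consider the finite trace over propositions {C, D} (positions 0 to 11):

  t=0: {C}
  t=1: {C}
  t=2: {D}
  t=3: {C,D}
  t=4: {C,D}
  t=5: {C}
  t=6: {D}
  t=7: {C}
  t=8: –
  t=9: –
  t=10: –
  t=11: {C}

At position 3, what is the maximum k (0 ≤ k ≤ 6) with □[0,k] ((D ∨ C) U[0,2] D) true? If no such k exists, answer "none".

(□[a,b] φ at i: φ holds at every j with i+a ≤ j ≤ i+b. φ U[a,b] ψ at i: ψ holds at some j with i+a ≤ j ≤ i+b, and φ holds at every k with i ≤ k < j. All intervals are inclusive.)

((D ∨ C) U[0,2] D) must hold from j=3 onward; find where it first fails.
  j=3: holds
  j=4: holds
  j=5: holds
  j=6: holds
  j=7: fails
Holds on [3,6], so largest k = 3.

3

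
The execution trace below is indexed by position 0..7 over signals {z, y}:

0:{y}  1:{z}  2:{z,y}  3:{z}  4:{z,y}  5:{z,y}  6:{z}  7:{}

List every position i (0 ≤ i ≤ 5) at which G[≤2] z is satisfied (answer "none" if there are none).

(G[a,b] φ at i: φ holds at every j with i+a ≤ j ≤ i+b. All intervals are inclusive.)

1, 2, 3, 4

Evaluate at each i in [0,5]:
  i=0: ✗ (fails at j=0)
  i=1: ✓ (all of [1,3])
  i=2: ✓ (all of [2,4])
  i=3: ✓ (all of [3,5])
  i=4: ✓ (all of [4,6])
  i=5: ✗ (fails at j=7)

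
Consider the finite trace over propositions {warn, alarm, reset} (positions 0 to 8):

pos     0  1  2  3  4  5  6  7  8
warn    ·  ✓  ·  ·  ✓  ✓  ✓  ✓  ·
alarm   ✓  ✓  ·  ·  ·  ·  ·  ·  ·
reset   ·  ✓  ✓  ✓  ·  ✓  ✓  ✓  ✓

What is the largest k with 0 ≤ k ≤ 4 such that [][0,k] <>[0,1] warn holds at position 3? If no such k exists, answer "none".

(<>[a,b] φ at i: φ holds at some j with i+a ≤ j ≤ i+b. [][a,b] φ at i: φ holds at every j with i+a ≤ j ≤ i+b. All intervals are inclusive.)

4

<>[0,1] warn must hold from j=3 onward; find where it first fails.
  j=3: holds
  j=4: holds
  j=5: holds
  j=6: holds
  j=7: holds
Holds through j=7; largest k = 4.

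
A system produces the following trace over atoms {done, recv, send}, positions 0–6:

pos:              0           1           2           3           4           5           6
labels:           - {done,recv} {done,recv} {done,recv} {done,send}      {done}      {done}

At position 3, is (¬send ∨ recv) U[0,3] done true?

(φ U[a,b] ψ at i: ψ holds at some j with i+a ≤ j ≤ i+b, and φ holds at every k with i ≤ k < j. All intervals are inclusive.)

True

Need some j in [3,6] with done, and (¬send ∨ recv) at every k in [3,j-1].
  j=3: done holds; no prefix to check → satisfied.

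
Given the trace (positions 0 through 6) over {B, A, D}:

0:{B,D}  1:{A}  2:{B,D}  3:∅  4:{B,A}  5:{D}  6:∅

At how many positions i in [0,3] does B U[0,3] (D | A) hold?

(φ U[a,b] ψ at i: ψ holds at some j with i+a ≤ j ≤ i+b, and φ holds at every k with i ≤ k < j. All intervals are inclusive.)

Evaluate at each i in [0,3]:
  i=0: ✓ (rhs at j=0)
  i=1: ✓ (rhs at j=1)
  i=2: ✓ (rhs at j=2)
  i=3: ✗ (lhs fails at k=3 before rhs at j=4)
Positions where it holds: {0, 1, 2} → 3.

3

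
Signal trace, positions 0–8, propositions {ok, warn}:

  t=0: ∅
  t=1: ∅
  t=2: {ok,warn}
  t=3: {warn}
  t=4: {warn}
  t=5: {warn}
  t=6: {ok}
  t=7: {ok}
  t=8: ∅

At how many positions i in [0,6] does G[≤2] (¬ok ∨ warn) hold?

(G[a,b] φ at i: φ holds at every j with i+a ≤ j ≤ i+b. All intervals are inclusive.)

4

Evaluate at each i in [0,6]:
  i=0: ✓ (all of [0,2])
  i=1: ✓ (all of [1,3])
  i=2: ✓ (all of [2,4])
  i=3: ✓ (all of [3,5])
  i=4: ✗ (fails at j=6)
  i=5: ✗ (fails at j=6)
  i=6: ✗ (fails at j=6)
Positions where it holds: {0, 1, 2, 3} → 4.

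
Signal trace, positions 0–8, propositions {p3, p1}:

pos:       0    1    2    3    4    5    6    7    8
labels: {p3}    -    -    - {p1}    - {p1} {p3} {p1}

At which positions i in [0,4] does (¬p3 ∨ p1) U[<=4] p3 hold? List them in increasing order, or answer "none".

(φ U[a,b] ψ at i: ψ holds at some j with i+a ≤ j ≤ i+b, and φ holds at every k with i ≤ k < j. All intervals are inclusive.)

Evaluate at each i in [0,4]:
  i=0: ✓ (rhs at j=0)
  i=1: ✗ (no rhs in [1,5])
  i=2: ✗ (no rhs in [2,6])
  i=3: ✓ (rhs at j=7; lhs holds on [3,6])
  i=4: ✓ (rhs at j=7; lhs holds on [4,6])

0, 3, 4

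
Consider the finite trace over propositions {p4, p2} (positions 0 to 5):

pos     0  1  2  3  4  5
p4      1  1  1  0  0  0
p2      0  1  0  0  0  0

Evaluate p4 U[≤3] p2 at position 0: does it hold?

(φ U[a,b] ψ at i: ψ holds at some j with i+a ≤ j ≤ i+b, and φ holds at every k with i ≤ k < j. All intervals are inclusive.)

Yes

Need some j in [0,3] with p2, and p4 at every k in [0,j-1].
  j=0: p2 false.
  j=1: p2 holds; p4 holds at every k in [0,0] → satisfied.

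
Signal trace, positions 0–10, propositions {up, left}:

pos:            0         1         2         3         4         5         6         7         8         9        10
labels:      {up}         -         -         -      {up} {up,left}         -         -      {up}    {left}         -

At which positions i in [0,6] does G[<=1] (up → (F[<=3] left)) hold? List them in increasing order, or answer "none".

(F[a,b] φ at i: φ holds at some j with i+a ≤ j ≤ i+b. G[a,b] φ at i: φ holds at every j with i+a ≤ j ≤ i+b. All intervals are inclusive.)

Evaluate at each i in [0,6]:
  i=0: ✗ (fails at j=0)
  i=1: ✓ (all of [1,2])
  i=2: ✓ (all of [2,3])
  i=3: ✓ (all of [3,4])
  i=4: ✓ (all of [4,5])
  i=5: ✓ (all of [5,6])
  i=6: ✓ (all of [6,7])

1, 2, 3, 4, 5, 6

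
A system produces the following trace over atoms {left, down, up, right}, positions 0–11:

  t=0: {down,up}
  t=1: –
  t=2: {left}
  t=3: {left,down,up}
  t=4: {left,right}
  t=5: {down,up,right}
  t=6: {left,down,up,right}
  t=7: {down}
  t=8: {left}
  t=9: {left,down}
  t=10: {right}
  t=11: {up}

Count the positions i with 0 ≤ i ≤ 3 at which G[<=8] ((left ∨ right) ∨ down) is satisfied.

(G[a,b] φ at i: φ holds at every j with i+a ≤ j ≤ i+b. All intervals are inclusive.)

Evaluate at each i in [0,3]:
  i=0: ✗ (fails at j=1)
  i=1: ✗ (fails at j=1)
  i=2: ✓ (all of [2,10])
  i=3: ✗ (fails at j=11)
Positions where it holds: {2} → 1.

1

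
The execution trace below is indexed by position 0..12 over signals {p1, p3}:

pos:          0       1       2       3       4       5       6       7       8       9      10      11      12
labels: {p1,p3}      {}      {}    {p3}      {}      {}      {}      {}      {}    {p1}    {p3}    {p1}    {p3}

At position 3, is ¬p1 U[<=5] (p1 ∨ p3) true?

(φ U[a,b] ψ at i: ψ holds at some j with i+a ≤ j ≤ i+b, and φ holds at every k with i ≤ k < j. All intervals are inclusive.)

True

Need some j in [3,8] with (p1 ∨ p3), and ¬p1 at every k in [3,j-1].
  j=3: (p1 ∨ p3) holds; no prefix to check → satisfied.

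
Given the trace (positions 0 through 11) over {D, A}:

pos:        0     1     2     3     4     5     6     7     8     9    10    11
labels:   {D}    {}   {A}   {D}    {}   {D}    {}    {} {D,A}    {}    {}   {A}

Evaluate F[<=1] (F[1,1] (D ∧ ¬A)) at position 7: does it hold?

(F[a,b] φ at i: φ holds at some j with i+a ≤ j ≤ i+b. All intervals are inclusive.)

Check F[1,1] (D ∧ ¬A) at each j in [7,8]:
  j=7: fails (none in [8,8])
  j=8: fails (none in [9,9])
No position in the window satisfies it → formula fails.

False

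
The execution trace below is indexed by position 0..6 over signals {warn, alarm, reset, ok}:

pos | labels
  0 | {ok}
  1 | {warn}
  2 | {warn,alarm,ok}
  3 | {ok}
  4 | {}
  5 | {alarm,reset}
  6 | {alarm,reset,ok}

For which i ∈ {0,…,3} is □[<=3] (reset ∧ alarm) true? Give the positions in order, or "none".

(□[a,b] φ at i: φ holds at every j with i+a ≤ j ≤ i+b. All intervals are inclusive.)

Evaluate at each i in [0,3]:
  i=0: ✗ (fails at j=0)
  i=1: ✗ (fails at j=1)
  i=2: ✗ (fails at j=2)
  i=3: ✗ (fails at j=3)

none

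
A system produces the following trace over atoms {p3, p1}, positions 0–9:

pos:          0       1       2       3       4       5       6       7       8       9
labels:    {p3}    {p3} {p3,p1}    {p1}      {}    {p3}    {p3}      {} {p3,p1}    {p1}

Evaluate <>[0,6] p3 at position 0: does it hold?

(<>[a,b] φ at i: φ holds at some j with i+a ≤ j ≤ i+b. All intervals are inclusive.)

True

Check p3 at each j in [0,6]:
  j=0: true
  j=1: true
  j=2: true
  j=3: false
  j=4: false
  j=5: true
  j=6: true
Found at j=0 → formula holds.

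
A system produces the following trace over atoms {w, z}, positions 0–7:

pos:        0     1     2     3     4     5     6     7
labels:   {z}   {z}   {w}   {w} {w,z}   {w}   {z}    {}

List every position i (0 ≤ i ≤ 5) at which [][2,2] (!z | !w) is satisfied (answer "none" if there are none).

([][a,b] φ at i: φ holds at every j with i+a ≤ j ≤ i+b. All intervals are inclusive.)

Evaluate at each i in [0,5]:
  i=0: ✓ (all of [2,2])
  i=1: ✓ (all of [3,3])
  i=2: ✗ (fails at j=4)
  i=3: ✓ (all of [5,5])
  i=4: ✓ (all of [6,6])
  i=5: ✓ (all of [7,7])

0, 1, 3, 4, 5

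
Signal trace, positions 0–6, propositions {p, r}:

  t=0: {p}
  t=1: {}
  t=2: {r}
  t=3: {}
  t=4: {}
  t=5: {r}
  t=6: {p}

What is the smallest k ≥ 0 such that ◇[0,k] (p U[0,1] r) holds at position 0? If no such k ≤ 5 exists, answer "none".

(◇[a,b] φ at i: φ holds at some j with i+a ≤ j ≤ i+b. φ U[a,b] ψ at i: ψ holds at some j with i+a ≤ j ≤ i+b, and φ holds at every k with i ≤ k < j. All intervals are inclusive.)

Scan j = 0,1,… for (p U[0,1] r):
  j=0: fails
  j=1: fails
  j=2: holds
First hit at j=2, so smallest k = 2-0 = 2.

2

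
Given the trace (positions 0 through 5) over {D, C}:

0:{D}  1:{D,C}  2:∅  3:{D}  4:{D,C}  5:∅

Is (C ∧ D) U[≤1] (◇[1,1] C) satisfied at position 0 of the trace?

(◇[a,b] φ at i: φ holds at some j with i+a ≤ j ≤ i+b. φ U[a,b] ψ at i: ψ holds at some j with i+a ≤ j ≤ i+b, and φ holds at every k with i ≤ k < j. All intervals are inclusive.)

Need some j in [0,1] with ◇[1,1] C, and (C ∧ D) at every k in [0,j-1].
  j=0: ◇[1,1] C holds; no prefix to check → satisfied.

True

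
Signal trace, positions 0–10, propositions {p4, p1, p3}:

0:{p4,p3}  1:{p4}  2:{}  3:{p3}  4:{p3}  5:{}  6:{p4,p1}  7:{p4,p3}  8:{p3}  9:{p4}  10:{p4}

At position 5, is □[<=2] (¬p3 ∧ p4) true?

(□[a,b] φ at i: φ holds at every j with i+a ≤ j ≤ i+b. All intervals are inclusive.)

Does not hold

Check (¬p3 ∧ p4) at every j in [5,7]:
  j=5: false
  j=6: true
  j=7: false
Fails at j=5 → formula fails.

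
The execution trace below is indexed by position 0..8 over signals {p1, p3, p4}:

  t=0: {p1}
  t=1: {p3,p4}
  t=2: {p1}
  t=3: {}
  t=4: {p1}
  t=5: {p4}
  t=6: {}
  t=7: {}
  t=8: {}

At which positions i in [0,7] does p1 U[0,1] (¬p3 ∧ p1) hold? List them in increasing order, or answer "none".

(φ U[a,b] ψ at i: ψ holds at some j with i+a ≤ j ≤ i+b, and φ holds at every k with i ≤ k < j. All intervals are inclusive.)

0, 2, 4

Evaluate at each i in [0,7]:
  i=0: ✓ (rhs at j=0)
  i=1: ✗ (lhs fails at k=1 before rhs at j=2)
  i=2: ✓ (rhs at j=2)
  i=3: ✗ (lhs fails at k=3 before rhs at j=4)
  i=4: ✓ (rhs at j=4)
  i=5: ✗ (no rhs in [5,6])
  i=6: ✗ (no rhs in [6,7])
  i=7: ✗ (no rhs in [7,8])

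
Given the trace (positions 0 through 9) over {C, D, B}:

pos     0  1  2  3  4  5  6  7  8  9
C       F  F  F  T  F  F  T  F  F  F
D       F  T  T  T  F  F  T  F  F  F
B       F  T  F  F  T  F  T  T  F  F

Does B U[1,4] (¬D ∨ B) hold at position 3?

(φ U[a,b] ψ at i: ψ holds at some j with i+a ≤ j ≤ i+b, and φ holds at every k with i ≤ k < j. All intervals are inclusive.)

Need some j in [4,7] with (¬D ∨ B), and B at every k in [3,j-1].
  j=4: (¬D ∨ B) holds, but B fails at k=3 → not this j.
  j=5: (¬D ∨ B) holds, but B fails at k=3 → not this j.
  j=6: (¬D ∨ B) holds, but B fails at k=3 → not this j.
  j=7: (¬D ∨ B) holds, but B fails at k=3 → not this j.
No j in the window works → until fails.

False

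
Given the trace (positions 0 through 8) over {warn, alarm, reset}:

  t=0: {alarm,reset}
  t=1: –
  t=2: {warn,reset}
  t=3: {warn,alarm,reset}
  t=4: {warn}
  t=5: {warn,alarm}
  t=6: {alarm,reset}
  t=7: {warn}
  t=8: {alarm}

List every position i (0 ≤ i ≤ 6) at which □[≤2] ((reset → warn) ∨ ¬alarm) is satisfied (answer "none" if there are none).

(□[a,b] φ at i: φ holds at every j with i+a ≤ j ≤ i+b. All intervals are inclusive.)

1, 2, 3

Evaluate at each i in [0,6]:
  i=0: ✗ (fails at j=0)
  i=1: ✓ (all of [1,3])
  i=2: ✓ (all of [2,4])
  i=3: ✓ (all of [3,5])
  i=4: ✗ (fails at j=6)
  i=5: ✗ (fails at j=6)
  i=6: ✗ (fails at j=6)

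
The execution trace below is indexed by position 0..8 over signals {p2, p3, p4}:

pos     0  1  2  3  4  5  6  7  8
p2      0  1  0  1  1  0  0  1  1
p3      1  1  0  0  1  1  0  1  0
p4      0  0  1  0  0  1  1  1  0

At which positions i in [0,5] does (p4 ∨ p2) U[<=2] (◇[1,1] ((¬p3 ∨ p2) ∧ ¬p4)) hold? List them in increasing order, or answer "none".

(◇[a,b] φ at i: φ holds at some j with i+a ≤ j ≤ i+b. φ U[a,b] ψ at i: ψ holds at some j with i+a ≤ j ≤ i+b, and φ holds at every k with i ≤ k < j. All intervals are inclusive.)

0, 1, 2, 3, 5

Evaluate at each i in [0,5]:
  i=0: ✓ (rhs at j=0)
  i=1: ✓ (rhs at j=2; lhs holds on [1,1])
  i=2: ✓ (rhs at j=2)
  i=3: ✓ (rhs at j=3)
  i=4: ✗ (no rhs in [4,6])
  i=5: ✓ (rhs at j=7; lhs holds on [5,6])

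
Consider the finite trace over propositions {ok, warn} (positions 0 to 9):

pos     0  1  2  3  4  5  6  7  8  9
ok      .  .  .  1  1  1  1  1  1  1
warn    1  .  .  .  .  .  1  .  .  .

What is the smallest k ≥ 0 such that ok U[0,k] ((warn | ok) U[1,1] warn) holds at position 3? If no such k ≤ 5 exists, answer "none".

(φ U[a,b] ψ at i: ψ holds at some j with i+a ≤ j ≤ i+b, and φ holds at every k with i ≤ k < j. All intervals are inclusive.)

Need earliest j ≥ 3 with ((warn | ok) U[1,1] warn), and ok at every k in [3,j-1].
  j=3: rhs fails.
  j=4: rhs fails.
  j=5: rhs holds; lhs holds on [3,4]. k = 2.

2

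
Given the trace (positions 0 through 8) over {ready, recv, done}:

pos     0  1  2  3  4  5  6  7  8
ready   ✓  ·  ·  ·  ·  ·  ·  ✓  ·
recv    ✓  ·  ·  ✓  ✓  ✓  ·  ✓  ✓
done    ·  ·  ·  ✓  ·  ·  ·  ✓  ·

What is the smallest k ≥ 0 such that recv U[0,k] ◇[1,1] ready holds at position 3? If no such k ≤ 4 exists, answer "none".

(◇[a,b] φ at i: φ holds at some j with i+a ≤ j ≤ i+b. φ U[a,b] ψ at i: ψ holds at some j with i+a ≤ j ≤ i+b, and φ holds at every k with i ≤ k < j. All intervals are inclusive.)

3

Need earliest j ≥ 3 with ◇[1,1] ready, and recv at every k in [3,j-1].
  j=3: rhs fails.
  j=4: rhs fails.
  j=5: rhs fails.
  j=6: rhs holds; lhs holds on [3,5]. k = 3.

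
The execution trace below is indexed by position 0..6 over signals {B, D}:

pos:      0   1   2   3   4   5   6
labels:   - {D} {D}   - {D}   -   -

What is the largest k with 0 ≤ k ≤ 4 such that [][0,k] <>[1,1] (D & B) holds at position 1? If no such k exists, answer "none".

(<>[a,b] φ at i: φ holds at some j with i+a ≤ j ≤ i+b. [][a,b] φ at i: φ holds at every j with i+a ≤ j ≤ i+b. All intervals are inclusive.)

none

<>[1,1] (D & B) must hold from j=1 onward; find where it first fails.
  j=1: fails → no k works.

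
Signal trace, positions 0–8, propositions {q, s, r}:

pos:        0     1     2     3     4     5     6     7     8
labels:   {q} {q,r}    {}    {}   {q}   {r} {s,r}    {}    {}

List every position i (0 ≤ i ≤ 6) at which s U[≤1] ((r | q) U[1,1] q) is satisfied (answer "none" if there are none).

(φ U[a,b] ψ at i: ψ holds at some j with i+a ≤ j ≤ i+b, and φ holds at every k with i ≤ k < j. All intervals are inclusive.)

0

Evaluate at each i in [0,6]:
  i=0: ✓ (rhs at j=0)
  i=1: ✗ (no rhs in [1,2])
  i=2: ✗ (no rhs in [2,3])
  i=3: ✗ (no rhs in [3,4])
  i=4: ✗ (no rhs in [4,5])
  i=5: ✗ (no rhs in [5,6])
  i=6: ✗ (no rhs in [6,7])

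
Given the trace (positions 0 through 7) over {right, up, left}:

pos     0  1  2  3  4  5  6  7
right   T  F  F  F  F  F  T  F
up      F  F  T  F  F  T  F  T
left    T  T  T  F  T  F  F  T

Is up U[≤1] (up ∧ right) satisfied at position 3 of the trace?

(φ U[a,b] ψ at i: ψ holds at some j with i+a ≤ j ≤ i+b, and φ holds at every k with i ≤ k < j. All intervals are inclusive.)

Need some j in [3,4] with (up ∧ right), and up at every k in [3,j-1].
  j=3: (up ∧ right) false.
  j=4: (up ∧ right) false.
No j in the window works → until fails.

False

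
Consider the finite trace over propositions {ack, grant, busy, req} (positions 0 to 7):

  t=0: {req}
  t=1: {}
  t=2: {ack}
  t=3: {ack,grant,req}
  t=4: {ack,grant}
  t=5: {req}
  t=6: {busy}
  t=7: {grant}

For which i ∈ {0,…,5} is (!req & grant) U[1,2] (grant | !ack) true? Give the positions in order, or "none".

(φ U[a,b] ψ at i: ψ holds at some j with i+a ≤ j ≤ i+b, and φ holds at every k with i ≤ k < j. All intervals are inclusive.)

Evaluate at each i in [0,5]:
  i=0: ✗ (lhs fails at k=0 before rhs at j=1)
  i=1: ✗ (lhs fails at k=1 before rhs at j=3)
  i=2: ✗ (lhs fails at k=2 before rhs at j=3)
  i=3: ✗ (lhs fails at k=3 before rhs at j=4)
  i=4: ✓ (rhs at j=5; lhs holds on [4,4])
  i=5: ✗ (lhs fails at k=5 before rhs at j=6)

4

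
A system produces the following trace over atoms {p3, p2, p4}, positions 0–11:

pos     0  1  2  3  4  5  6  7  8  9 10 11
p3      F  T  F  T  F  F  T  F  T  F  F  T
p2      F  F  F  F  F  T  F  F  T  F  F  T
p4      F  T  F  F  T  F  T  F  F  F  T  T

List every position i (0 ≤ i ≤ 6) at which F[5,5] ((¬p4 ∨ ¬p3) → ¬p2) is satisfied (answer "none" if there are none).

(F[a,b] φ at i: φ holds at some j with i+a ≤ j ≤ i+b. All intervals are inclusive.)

1, 2, 4, 5, 6

Evaluate at each i in [0,6]:
  i=0: ✗ (none in [5,5])
  i=1: ✓ (witness j=6)
  i=2: ✓ (witness j=7)
  i=3: ✗ (none in [8,8])
  i=4: ✓ (witness j=9)
  i=5: ✓ (witness j=10)
  i=6: ✓ (witness j=11)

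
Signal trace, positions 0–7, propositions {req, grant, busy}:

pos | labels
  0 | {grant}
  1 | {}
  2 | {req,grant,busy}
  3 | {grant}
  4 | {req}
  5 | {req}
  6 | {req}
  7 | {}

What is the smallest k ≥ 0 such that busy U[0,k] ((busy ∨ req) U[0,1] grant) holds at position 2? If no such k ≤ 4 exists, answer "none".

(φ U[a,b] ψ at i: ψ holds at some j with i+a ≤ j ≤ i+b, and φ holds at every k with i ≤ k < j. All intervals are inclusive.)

0

Need earliest j ≥ 2 with ((busy ∨ req) U[0,1] grant), and busy at every k in [2,j-1].
  j=2: rhs holds (empty prefix). k = 0.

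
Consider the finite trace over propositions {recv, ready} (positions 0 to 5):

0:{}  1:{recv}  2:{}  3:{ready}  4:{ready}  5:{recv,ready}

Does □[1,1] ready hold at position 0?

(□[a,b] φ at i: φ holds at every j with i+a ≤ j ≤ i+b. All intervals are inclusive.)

No

Check ready at every j in [1,1]:
  j=1: false
Fails at j=1 → formula fails.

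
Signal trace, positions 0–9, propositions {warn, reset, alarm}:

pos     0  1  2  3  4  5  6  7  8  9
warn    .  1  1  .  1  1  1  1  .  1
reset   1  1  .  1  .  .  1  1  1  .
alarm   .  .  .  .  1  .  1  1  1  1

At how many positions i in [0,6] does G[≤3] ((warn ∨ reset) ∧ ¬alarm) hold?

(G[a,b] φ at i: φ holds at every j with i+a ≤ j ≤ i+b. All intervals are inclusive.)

1

Evaluate at each i in [0,6]:
  i=0: ✓ (all of [0,3])
  i=1: ✗ (fails at j=4)
  i=2: ✗ (fails at j=4)
  i=3: ✗ (fails at j=4)
  i=4: ✗ (fails at j=4)
  i=5: ✗ (fails at j=6)
  i=6: ✗ (fails at j=6)
Positions where it holds: {0} → 1.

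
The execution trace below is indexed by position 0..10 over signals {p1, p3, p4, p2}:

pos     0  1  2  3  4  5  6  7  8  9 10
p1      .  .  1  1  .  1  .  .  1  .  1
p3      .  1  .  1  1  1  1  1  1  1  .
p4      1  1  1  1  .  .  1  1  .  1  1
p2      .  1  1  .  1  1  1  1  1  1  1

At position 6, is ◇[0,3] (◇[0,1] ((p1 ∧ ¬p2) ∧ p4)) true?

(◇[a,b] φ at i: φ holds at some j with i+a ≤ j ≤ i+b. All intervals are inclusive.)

Check ◇[0,1] ((p1 ∧ ¬p2) ∧ p4) at each j in [6,9]:
  j=6: fails (none in [6,7])
  j=7: fails (none in [7,8])
  j=8: fails (none in [8,9])
  j=9: fails (none in [9,10])
No position in the window satisfies it → formula fails.

False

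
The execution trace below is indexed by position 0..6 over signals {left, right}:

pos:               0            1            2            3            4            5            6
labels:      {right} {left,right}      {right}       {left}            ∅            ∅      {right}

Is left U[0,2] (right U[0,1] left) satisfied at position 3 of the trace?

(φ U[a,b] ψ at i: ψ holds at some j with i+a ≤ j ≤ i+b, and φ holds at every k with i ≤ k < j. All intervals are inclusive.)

Need some j in [3,5] with (right U[0,1] left), and left at every k in [3,j-1].
  j=3: (right U[0,1] left) holds; no prefix to check → satisfied.

True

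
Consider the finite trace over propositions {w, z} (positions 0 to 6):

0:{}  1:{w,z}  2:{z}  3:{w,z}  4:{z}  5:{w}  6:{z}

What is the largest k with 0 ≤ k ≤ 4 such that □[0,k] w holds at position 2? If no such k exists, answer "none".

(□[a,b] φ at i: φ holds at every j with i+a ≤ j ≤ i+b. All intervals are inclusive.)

w must hold from j=2 onward; find where it first fails.
  j=2: fails → no k works.

none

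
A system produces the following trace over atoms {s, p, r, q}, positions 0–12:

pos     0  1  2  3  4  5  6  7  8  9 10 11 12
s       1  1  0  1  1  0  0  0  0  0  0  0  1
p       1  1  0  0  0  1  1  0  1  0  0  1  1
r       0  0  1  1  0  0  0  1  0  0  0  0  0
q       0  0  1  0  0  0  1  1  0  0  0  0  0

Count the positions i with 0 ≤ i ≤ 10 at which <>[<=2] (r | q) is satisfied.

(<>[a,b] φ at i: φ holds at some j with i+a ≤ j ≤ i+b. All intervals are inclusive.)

Evaluate at each i in [0,10]:
  i=0: ✓ (witness j=2)
  i=1: ✓ (witness j=2)
  i=2: ✓ (witness j=2)
  i=3: ✓ (witness j=3)
  i=4: ✓ (witness j=6)
  i=5: ✓ (witness j=6)
  i=6: ✓ (witness j=6)
  i=7: ✓ (witness j=7)
  i=8: ✗ (none in [8,10])
  i=9: ✗ (none in [9,11])
  i=10: ✗ (none in [10,12])
Positions where it holds: {0, 1, 2, 3, 4, 5, 6, 7} → 8.

8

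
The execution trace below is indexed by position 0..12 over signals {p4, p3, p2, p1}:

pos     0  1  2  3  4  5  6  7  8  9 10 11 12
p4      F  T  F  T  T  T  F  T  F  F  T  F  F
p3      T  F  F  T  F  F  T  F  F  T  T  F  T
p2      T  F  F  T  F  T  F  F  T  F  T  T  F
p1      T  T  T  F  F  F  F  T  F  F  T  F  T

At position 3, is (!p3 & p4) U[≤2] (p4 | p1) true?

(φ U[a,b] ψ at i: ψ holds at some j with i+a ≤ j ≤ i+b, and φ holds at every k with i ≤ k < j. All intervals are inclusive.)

Need some j in [3,5] with (p4 | p1), and (!p3 & p4) at every k in [3,j-1].
  j=3: (p4 | p1) holds; no prefix to check → satisfied.

Yes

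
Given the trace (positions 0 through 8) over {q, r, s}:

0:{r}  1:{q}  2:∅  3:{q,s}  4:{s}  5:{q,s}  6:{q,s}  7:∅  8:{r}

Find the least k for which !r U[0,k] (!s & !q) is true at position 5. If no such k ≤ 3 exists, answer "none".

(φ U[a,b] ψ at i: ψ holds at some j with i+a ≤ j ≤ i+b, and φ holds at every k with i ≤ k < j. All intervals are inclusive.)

2

Need earliest j ≥ 5 with (!s & !q), and !r at every k in [5,j-1].
  j=5: rhs fails.
  j=6: rhs fails.
  j=7: rhs holds; lhs holds on [5,6]. k = 2.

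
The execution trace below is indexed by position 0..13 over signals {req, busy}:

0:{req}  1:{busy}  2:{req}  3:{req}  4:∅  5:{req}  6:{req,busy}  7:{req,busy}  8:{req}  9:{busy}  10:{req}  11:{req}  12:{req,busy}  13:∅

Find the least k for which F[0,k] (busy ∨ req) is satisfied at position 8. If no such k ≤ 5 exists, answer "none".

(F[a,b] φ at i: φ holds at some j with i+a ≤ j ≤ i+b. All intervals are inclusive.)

Scan j = 8,9,… for (busy ∨ req):
  j=8: holds
First hit at j=8, so smallest k = 8-8 = 0.

0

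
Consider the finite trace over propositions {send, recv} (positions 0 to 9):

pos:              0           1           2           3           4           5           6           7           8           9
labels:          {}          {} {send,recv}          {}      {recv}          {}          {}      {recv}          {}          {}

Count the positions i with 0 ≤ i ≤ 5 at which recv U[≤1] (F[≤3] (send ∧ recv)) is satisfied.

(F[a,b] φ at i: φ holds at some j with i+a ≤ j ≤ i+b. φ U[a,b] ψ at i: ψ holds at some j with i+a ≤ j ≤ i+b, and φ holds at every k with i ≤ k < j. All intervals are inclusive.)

3

Evaluate at each i in [0,5]:
  i=0: ✓ (rhs at j=0)
  i=1: ✓ (rhs at j=1)
  i=2: ✓ (rhs at j=2)
  i=3: ✗ (no rhs in [3,4])
  i=4: ✗ (no rhs in [4,5])
  i=5: ✗ (no rhs in [5,6])
Positions where it holds: {0, 1, 2} → 3.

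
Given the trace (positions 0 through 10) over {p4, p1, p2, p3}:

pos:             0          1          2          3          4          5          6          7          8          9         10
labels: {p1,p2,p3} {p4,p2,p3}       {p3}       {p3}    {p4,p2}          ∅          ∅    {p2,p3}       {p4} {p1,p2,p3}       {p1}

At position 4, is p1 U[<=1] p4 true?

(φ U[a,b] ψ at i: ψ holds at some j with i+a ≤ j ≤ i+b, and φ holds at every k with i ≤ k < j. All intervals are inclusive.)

Need some j in [4,5] with p4, and p1 at every k in [4,j-1].
  j=4: p4 holds; no prefix to check → satisfied.

Holds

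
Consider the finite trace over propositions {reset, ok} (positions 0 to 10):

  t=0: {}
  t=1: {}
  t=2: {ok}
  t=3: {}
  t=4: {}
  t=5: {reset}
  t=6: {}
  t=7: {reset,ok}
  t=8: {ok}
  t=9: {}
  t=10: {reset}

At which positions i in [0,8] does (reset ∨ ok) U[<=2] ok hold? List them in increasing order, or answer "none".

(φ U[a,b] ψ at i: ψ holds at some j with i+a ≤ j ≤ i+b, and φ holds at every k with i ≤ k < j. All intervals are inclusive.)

Evaluate at each i in [0,8]:
  i=0: ✗ (lhs fails at k=0 before rhs at j=2)
  i=1: ✗ (lhs fails at k=1 before rhs at j=2)
  i=2: ✓ (rhs at j=2)
  i=3: ✗ (no rhs in [3,5])
  i=4: ✗ (no rhs in [4,6])
  i=5: ✗ (lhs fails at k=6 before rhs at j=7)
  i=6: ✗ (lhs fails at k=6 before rhs at j=7)
  i=7: ✓ (rhs at j=7)
  i=8: ✓ (rhs at j=8)

2, 7, 8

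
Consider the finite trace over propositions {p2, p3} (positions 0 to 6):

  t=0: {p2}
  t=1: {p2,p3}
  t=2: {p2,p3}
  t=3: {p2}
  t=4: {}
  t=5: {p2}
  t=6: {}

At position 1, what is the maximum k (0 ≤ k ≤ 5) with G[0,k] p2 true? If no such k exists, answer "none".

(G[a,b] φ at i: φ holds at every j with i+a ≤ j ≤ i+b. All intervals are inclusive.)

2

p2 must hold from j=1 onward; find where it first fails.
  j=1: holds
  j=2: holds
  j=3: holds
  j=4: fails
Holds on [1,3], so largest k = 2.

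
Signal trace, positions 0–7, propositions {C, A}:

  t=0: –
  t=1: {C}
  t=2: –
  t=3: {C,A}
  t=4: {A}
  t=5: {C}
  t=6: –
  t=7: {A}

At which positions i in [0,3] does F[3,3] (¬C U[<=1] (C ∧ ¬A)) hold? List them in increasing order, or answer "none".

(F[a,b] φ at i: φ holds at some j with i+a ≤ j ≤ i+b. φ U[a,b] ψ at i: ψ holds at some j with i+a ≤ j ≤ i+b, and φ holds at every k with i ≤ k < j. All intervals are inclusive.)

1, 2

Evaluate at each i in [0,3]:
  i=0: ✗ (none in [3,3])
  i=1: ✓ (witness j=4)
  i=2: ✓ (witness j=5)
  i=3: ✗ (none in [6,6])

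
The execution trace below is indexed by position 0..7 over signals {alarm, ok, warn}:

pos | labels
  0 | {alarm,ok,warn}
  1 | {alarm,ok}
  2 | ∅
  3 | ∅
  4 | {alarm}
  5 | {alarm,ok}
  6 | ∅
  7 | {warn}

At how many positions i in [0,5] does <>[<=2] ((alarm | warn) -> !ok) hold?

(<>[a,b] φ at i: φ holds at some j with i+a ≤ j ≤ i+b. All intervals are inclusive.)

6

Evaluate at each i in [0,5]:
  i=0: ✓ (witness j=2)
  i=1: ✓ (witness j=2)
  i=2: ✓ (witness j=2)
  i=3: ✓ (witness j=3)
  i=4: ✓ (witness j=4)
  i=5: ✓ (witness j=6)
Positions where it holds: {0, 1, 2, 3, 4, 5} → 6.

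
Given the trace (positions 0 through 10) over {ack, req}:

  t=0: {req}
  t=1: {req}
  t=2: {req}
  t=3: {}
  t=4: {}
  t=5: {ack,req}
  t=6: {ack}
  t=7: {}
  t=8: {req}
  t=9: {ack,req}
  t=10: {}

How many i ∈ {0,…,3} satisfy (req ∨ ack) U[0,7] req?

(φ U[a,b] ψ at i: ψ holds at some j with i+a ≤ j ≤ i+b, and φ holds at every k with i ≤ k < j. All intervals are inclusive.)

3

Evaluate at each i in [0,3]:
  i=0: ✓ (rhs at j=0)
  i=1: ✓ (rhs at j=1)
  i=2: ✓ (rhs at j=2)
  i=3: ✗ (lhs fails at k=3 before rhs at j=5)
Positions where it holds: {0, 1, 2} → 3.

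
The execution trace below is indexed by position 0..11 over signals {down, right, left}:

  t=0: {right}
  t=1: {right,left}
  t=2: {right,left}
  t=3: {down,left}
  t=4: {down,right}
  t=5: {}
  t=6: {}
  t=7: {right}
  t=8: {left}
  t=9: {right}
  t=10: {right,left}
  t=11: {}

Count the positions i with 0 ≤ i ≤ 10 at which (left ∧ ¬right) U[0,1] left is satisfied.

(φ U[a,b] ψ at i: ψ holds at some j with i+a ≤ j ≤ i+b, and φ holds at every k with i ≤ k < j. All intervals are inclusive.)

Evaluate at each i in [0,10]:
  i=0: ✗ (lhs fails at k=0 before rhs at j=1)
  i=1: ✓ (rhs at j=1)
  i=2: ✓ (rhs at j=2)
  i=3: ✓ (rhs at j=3)
  i=4: ✗ (no rhs in [4,5])
  i=5: ✗ (no rhs in [5,6])
  i=6: ✗ (no rhs in [6,7])
  i=7: ✗ (lhs fails at k=7 before rhs at j=8)
  i=8: ✓ (rhs at j=8)
  i=9: ✗ (lhs fails at k=9 before rhs at j=10)
  i=10: ✓ (rhs at j=10)
Positions where it holds: {1, 2, 3, 8, 10} → 5.

5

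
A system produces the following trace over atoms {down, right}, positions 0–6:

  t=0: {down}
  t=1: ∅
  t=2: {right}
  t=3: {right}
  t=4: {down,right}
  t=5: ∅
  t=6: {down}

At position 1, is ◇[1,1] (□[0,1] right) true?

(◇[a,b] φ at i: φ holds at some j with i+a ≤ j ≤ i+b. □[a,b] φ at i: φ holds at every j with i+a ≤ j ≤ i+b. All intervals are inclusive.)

Holds

Check □[0,1] right at each j in [2,2]:
  j=2: holds on [2,3]
Found at j=2 → formula holds.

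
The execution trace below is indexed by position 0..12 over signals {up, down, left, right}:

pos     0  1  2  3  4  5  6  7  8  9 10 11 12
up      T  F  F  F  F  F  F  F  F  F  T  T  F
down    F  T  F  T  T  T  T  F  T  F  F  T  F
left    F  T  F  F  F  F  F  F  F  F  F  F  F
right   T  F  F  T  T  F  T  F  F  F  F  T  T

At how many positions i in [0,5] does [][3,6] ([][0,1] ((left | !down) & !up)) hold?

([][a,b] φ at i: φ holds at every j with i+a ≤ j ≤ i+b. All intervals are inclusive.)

Evaluate at each i in [0,5]:
  i=0: ✗ (fails at j=3)
  i=1: ✗ (fails at j=4)
  i=2: ✗ (fails at j=5)
  i=3: ✗ (fails at j=6)
  i=4: ✗ (fails at j=7)
  i=5: ✗ (fails at j=8)
Positions where it holds: {} → 0.

0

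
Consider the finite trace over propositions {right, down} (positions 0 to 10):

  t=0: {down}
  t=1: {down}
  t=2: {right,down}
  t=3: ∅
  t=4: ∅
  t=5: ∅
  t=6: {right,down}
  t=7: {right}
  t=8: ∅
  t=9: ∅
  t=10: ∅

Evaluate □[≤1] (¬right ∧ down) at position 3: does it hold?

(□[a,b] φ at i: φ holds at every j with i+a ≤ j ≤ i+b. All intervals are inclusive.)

Check (¬right ∧ down) at every j in [3,4]:
  j=3: false
  j=4: false
Fails at j=3 → formula fails.

False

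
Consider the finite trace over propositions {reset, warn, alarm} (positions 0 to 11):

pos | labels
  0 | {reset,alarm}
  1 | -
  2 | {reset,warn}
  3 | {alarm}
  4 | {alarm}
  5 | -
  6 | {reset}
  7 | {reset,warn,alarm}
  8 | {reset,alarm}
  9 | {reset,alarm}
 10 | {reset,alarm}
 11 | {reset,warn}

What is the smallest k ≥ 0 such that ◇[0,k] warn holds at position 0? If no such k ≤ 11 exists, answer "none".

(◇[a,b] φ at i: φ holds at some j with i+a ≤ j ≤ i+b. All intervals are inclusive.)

2

Scan j = 0,1,… for warn:
  j=0: fails
  j=1: fails
  j=2: holds
First hit at j=2, so smallest k = 2-0 = 2.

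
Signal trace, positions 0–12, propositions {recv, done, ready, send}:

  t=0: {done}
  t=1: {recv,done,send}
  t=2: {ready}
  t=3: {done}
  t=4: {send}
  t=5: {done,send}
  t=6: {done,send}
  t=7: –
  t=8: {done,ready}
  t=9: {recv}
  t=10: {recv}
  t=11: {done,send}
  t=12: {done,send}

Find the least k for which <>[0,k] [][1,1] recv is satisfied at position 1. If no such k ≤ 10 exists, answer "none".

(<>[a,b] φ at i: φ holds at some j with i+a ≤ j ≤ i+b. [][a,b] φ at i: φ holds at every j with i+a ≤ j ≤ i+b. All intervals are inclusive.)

7

Scan j = 1,2,… for [][1,1] recv:
  j=1: fails
  j=2: fails
  j=3: fails
  j=4: fails
  j=5: fails
  j=6: fails
  j=7: fails
  j=8: holds
First hit at j=8, so smallest k = 8-1 = 7.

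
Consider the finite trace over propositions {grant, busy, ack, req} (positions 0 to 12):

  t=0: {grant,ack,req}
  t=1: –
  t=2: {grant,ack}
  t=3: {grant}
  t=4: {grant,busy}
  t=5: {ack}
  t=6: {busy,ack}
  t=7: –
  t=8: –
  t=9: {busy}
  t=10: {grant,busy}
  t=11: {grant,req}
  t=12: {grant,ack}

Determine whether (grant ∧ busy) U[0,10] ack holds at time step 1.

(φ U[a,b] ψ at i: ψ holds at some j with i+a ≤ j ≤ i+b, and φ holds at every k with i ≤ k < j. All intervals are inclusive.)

Need some j in [1,11] with ack, and (grant ∧ busy) at every k in [1,j-1].
  j=1: ack false.
  j=2: ack holds, but (grant ∧ busy) fails at k=1 → not this j.
  j=3: ack false.
  j=4: ack false.
  j=5: ack holds, but (grant ∧ busy) fails at k=1 → not this j.
  j=6: ack holds, but (grant ∧ busy) fails at k=1 → not this j.
  j=7: ack false.
  j=8: ack false.
  j=9: ack false.
  j=10: ack false.
  j=11: ack false.
No j in the window works → until fails.

Does not hold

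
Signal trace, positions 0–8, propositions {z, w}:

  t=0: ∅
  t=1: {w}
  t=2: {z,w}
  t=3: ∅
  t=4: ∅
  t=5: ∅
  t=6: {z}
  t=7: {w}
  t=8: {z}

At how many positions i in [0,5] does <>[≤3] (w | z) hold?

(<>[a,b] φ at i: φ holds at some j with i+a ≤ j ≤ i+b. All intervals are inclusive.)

Evaluate at each i in [0,5]:
  i=0: ✓ (witness j=1)
  i=1: ✓ (witness j=1)
  i=2: ✓ (witness j=2)
  i=3: ✓ (witness j=6)
  i=4: ✓ (witness j=6)
  i=5: ✓ (witness j=6)
Positions where it holds: {0, 1, 2, 3, 4, 5} → 6.

6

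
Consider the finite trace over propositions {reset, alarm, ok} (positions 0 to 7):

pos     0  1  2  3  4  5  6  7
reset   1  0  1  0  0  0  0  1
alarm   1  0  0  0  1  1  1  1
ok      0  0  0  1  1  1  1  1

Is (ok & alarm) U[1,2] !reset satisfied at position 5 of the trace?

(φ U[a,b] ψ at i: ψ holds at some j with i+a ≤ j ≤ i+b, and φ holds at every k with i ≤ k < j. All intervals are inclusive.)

True

Need some j in [6,7] with !reset, and (ok & alarm) at every k in [5,j-1].
  j=6: !reset holds; (ok & alarm) holds at every k in [5,5] → satisfied.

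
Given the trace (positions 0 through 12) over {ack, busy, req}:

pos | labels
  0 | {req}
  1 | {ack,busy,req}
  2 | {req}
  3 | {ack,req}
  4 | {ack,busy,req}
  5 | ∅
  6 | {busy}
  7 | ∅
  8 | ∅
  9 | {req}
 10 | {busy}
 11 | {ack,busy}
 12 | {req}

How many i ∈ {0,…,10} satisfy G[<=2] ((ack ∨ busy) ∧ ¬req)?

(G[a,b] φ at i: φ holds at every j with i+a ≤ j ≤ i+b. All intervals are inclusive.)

0

Evaluate at each i in [0,10]:
  i=0: ✗ (fails at j=0)
  i=1: ✗ (fails at j=1)
  i=2: ✗ (fails at j=2)
  i=3: ✗ (fails at j=3)
  i=4: ✗ (fails at j=4)
  i=5: ✗ (fails at j=5)
  i=6: ✗ (fails at j=7)
  i=7: ✗ (fails at j=7)
  i=8: ✗ (fails at j=8)
  i=9: ✗ (fails at j=9)
  i=10: ✗ (fails at j=12)
Positions where it holds: {} → 0.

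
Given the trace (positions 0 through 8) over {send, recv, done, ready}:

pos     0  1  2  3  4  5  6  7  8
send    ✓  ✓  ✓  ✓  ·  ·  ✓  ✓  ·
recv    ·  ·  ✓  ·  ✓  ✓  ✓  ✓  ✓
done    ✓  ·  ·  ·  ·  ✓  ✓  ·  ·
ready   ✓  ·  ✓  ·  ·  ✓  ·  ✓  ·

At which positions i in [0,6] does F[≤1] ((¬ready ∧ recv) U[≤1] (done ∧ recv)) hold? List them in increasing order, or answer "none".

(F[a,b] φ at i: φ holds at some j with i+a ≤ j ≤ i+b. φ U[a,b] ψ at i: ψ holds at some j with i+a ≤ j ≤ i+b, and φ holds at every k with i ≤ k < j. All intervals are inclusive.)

Evaluate at each i in [0,6]:
  i=0: ✗ (none in [0,1])
  i=1: ✗ (none in [1,2])
  i=2: ✗ (none in [2,3])
  i=3: ✓ (witness j=4)
  i=4: ✓ (witness j=4)
  i=5: ✓ (witness j=5)
  i=6: ✓ (witness j=6)

3, 4, 5, 6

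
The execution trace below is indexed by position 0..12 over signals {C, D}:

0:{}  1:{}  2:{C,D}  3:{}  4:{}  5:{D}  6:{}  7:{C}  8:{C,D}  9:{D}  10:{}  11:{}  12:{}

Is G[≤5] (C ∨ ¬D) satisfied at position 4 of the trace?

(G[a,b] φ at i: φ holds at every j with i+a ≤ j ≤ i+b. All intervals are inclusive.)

Check (C ∨ ¬D) at every j in [4,9]:
  j=4: true
  j=5: false
  j=6: true
  j=7: true
  j=8: true
  j=9: false
Fails at j=5 → formula fails.

False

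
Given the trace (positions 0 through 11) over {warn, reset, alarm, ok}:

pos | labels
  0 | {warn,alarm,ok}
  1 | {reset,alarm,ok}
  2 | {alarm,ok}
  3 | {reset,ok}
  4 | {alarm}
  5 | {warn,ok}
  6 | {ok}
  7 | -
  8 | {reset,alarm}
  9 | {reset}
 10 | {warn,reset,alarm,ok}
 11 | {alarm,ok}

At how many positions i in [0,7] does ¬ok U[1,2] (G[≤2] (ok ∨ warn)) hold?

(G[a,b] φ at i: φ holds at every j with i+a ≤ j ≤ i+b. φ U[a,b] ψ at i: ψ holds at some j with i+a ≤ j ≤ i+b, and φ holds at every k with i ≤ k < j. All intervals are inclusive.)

0

Evaluate at each i in [0,7]:
  i=0: ✗ (lhs fails at k=0 before rhs at j=1)
  i=1: ✗ (no rhs in [2,3])
  i=2: ✗ (no rhs in [3,4])
  i=3: ✗ (no rhs in [4,5])
  i=4: ✗ (no rhs in [5,6])
  i=5: ✗ (no rhs in [6,7])
  i=6: ✗ (no rhs in [7,8])
  i=7: ✗ (no rhs in [8,9])
Positions where it holds: {} → 0.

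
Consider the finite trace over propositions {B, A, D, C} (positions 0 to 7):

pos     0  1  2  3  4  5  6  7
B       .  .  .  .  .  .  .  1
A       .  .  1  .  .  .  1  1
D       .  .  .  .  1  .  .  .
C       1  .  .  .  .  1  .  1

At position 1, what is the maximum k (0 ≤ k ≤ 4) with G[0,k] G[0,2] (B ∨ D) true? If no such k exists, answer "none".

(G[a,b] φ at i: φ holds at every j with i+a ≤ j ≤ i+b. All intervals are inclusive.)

G[0,2] (B ∨ D) must hold from j=1 onward; find where it first fails.
  j=1: fails → no k works.

none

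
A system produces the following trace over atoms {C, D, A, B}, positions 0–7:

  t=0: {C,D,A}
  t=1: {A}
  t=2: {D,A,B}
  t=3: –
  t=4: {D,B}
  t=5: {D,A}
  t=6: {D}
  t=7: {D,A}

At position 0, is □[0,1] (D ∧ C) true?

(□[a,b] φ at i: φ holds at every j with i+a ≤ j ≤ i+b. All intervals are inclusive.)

False

Check (D ∧ C) at every j in [0,1]:
  j=0: true
  j=1: false
Fails at j=1 → formula fails.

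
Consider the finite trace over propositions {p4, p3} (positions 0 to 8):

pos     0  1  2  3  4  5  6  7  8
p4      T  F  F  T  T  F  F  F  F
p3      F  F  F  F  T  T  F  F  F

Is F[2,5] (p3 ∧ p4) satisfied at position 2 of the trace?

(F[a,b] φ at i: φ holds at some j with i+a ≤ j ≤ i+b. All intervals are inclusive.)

Holds

Check (p3 ∧ p4) at each j in [4,7]:
  j=4: true
  j=5: false
  j=6: false
  j=7: false
Found at j=4 → formula holds.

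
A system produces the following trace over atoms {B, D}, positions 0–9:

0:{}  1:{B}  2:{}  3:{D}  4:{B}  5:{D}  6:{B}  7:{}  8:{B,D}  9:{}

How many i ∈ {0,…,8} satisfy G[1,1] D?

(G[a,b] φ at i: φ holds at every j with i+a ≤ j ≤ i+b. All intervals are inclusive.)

3

Evaluate at each i in [0,8]:
  i=0: ✗ (fails at j=1)
  i=1: ✗ (fails at j=2)
  i=2: ✓ (all of [3,3])
  i=3: ✗ (fails at j=4)
  i=4: ✓ (all of [5,5])
  i=5: ✗ (fails at j=6)
  i=6: ✗ (fails at j=7)
  i=7: ✓ (all of [8,8])
  i=8: ✗ (fails at j=9)
Positions where it holds: {2, 4, 7} → 3.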